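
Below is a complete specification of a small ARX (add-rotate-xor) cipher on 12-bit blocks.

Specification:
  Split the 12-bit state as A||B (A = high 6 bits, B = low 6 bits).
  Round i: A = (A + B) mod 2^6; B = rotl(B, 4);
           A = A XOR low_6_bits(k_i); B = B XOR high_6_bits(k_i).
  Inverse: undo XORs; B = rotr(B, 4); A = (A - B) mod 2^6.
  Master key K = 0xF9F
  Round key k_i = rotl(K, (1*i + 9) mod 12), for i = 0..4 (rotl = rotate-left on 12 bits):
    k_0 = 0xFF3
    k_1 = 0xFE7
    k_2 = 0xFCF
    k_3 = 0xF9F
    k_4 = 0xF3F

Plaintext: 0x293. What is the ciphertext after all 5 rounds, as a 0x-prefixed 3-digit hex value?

s_0 = plaintext = 0x293
s_1 = Round(s_0, k_0) = 0xB8B
s_2 = Round(s_1, k_1) = 0x78D
s_3 = Round(s_2, k_2) = 0x92C
s_4 = Round(s_3, k_3) = 0x3F5
s_5 = Round(s_4, k_4) = 0xEE1

0xEE1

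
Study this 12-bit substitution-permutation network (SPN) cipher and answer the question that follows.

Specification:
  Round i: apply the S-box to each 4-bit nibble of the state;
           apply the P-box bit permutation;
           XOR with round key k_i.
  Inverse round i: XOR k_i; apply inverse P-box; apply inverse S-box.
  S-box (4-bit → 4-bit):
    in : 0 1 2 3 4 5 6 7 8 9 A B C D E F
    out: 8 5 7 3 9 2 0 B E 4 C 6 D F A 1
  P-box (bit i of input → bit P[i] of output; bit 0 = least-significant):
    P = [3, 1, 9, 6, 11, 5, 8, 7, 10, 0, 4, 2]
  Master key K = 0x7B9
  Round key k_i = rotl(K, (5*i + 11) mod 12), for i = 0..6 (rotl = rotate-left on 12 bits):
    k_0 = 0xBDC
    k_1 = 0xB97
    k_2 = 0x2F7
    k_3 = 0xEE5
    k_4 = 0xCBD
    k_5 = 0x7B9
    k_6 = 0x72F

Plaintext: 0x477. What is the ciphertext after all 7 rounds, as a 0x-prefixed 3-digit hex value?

s_0 = plaintext = 0x477
s_1 = Round(s_0, k_0) = 0x732
s_2 = Round(s_1, k_1) = 0x5B8
s_3 = Round(s_2, k_2) = 0x194
s_4 = Round(s_3, k_3) = 0xBBD
s_5 = Round(s_4, k_4) = 0xFC6
s_6 = Round(s_5, k_5) = 0xA39
s_7 = Round(s_6, k_6) = 0xD1B

0xD1B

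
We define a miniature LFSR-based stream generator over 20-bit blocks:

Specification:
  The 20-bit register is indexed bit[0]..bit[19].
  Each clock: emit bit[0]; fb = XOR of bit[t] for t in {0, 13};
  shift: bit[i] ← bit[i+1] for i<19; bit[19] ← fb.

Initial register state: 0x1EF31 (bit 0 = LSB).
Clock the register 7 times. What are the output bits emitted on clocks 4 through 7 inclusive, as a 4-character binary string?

0110

reg_0 = 0x1EF31
clock 1: out=1, reg = 0x0F798
clock 2: out=0, reg = 0x87BCC
clock 3: out=0, reg = 0xC3DE6
clock 4: out=0, reg = 0xE1EF3
clock 5: out=1, reg = 0xF0F79
clock 6: out=1, reg = 0xF87BC
clock 7: out=0, reg = 0x7C3DE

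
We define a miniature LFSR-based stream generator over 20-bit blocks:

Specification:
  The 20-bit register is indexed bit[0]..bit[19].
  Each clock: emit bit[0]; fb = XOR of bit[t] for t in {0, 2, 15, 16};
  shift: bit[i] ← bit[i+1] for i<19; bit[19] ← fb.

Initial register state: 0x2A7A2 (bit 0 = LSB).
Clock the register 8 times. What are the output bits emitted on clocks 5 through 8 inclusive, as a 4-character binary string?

0101

reg_0 = 0x2A7A2
clock 1: out=0, reg = 0x953D1
clock 2: out=1, reg = 0x4A9E8
clock 3: out=0, reg = 0xA54F4
clock 4: out=0, reg = 0xD2A7A
clock 5: out=0, reg = 0xE953D
clock 6: out=1, reg = 0xF4A9E
clock 7: out=0, reg = 0x7A54F
clock 8: out=1, reg = 0x3D2A7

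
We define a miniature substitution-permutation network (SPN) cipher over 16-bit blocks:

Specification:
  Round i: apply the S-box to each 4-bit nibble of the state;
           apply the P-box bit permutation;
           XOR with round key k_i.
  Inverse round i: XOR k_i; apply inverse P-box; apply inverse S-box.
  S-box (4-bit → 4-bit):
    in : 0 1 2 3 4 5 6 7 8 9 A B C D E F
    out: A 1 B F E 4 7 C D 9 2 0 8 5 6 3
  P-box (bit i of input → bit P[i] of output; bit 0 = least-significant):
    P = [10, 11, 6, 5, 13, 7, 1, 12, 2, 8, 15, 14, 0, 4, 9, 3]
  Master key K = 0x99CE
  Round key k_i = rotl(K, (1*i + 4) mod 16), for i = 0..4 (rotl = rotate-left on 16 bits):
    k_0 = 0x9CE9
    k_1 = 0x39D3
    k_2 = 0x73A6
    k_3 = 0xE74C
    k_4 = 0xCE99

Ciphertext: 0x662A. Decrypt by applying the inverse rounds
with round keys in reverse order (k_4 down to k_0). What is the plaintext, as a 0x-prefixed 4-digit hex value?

s_0 = ciphertext = 0x662A
s_1 = InvRound(s_0, k_4) = 0xF560
s_2 = InvRound(s_1, k_3) = 0x71CC
s_3 = InvRound(s_2, k_2) = 0x7B57
s_4 = InvRound(s_3, k_1) = 0x59AB
s_5 = InvRound(s_4, k_0) = 0xB45D

0xB45D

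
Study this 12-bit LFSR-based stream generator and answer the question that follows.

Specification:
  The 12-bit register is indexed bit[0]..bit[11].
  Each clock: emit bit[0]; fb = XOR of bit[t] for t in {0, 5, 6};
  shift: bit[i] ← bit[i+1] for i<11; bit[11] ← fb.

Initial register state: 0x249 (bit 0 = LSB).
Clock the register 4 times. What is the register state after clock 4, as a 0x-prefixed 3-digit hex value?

reg_0 = 0x249
clock 1: out=1, reg = 0x124
clock 2: out=0, reg = 0x892
clock 3: out=0, reg = 0x449
clock 4: out=1, reg = 0x224

0x224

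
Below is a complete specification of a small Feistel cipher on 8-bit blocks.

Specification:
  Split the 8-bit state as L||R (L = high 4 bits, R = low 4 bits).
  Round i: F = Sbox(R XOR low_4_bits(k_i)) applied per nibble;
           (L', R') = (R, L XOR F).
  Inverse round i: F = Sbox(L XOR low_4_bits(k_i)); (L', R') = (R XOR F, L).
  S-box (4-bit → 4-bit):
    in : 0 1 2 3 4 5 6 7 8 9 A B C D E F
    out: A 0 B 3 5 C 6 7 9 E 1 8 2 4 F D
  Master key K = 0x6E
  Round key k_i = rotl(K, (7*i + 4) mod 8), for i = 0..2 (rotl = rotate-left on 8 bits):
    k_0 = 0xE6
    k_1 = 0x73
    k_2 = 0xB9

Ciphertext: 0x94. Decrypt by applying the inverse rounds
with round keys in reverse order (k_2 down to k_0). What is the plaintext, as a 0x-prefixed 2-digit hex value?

s_0 = ciphertext = 0x94
s_1 = InvRound(s_0, k_2) = 0xE9
s_2 = InvRound(s_1, k_1) = 0xDE
s_3 = InvRound(s_2, k_0) = 0x6D

0x6D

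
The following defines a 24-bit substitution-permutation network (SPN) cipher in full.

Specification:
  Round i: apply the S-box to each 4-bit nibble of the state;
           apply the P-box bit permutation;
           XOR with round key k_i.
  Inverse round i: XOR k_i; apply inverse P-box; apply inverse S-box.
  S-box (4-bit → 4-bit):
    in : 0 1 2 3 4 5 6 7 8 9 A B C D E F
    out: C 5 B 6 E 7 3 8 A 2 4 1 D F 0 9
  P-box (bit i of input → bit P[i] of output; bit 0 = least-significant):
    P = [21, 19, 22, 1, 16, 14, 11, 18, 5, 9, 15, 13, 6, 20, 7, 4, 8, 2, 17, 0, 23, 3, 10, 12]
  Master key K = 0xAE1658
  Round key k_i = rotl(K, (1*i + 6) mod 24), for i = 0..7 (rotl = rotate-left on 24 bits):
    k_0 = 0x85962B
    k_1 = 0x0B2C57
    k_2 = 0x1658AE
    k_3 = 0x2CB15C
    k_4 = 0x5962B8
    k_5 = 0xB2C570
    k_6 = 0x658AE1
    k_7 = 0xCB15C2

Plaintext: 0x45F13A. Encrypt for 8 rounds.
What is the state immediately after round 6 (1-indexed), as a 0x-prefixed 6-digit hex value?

s_0 = plaintext = 0x45F13A
s_1 = Round(s_0, k_0) = 0xC74B57
s_2 = Round(s_1, k_1) = 0x9A70E4
s_3 = Round(s_2, k_2) = 0x5CF8B4
s_4 = Round(s_3, k_3) = 0xE79607
s_5 = Round(s_4, k_4) = 0x4D689B
s_6 = Round(s_5, k_5) = 0x80B23D
s_7 = Round(s_6, k_6) = 0x0FF08A
s_8 = Round(s_7, k_7) = 0x8FE093

0x80B23D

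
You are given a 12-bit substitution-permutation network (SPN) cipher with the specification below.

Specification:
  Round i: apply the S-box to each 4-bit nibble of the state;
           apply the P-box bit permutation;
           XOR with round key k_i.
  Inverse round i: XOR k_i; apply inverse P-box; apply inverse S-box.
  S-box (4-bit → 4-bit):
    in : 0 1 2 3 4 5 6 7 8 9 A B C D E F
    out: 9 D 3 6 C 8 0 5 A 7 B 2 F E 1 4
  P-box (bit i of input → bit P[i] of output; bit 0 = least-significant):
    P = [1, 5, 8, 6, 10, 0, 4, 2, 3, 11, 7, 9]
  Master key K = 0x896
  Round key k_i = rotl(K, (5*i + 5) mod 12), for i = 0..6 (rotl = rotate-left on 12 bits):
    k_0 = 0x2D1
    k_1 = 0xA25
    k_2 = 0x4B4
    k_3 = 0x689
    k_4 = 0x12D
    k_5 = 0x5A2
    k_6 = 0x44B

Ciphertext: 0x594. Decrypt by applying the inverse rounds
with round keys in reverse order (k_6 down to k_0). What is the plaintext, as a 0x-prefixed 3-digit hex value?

0x9D5

s_0 = ciphertext = 0x594
s_1 = InvRound(s_0, k_6) = 0x7D1
s_2 = InvRound(s_1, k_5) = 0x53A
s_3 = InvRound(s_2, k_4) = 0x6CE
s_4 = InvRound(s_3, k_3) = 0x680
s_5 = InvRound(s_4, k_2) = 0x54B
s_6 = InvRound(s_5, k_1) = 0xA0C
s_7 = InvRound(s_6, k_0) = 0x9D5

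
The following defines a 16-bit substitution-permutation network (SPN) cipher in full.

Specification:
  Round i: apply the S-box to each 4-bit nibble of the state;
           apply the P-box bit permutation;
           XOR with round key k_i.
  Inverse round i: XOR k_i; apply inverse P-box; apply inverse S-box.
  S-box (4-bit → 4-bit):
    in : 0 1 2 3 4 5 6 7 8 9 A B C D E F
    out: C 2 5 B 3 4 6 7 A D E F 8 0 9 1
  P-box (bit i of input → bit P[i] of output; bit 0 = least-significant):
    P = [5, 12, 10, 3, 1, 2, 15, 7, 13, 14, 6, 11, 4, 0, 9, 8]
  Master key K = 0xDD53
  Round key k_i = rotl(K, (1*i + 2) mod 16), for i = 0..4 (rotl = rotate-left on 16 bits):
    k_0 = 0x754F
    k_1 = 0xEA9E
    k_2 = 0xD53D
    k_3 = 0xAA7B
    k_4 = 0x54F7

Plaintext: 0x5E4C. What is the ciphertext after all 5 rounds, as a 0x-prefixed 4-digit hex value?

s_0 = plaintext = 0x5E4C
s_1 = Round(s_0, k_0) = 0x5F41
s_2 = Round(s_1, k_1) = 0xD898
s_3 = Round(s_2, k_2) = 0x0DB7
s_4 = Round(s_3, k_3) = 0x3DDD
s_5 = Round(s_4, k_4) = 0x55E6

0x55E6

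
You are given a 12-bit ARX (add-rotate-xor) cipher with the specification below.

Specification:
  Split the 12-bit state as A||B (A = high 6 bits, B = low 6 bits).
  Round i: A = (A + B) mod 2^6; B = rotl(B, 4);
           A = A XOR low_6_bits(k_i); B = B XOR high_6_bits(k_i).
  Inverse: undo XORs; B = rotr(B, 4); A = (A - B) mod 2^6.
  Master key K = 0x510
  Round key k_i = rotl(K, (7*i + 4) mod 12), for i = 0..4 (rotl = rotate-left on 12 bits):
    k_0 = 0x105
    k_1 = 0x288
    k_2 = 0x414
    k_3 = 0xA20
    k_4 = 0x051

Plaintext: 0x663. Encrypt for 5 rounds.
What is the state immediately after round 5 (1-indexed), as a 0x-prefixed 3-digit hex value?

0xF8F

s_0 = plaintext = 0x663
s_1 = Round(s_0, k_0) = 0xE7C
s_2 = Round(s_1, k_1) = 0xF45
s_3 = Round(s_2, k_2) = 0x581
s_4 = Round(s_3, k_3) = 0xDF8
s_5 = Round(s_4, k_4) = 0xF8F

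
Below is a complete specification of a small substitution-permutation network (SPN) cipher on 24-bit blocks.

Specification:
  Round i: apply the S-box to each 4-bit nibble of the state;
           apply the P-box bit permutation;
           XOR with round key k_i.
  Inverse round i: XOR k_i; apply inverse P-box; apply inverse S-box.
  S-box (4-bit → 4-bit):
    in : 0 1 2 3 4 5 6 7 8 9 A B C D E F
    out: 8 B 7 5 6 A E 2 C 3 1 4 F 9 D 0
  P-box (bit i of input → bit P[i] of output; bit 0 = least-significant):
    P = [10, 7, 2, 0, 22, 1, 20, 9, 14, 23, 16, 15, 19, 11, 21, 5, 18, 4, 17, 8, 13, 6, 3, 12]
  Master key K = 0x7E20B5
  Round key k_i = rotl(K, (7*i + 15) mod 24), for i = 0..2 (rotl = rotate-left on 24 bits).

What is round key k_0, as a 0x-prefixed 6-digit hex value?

K = 0x7E20B5
k_0 = rotl(K, (7*0+15) mod 24) = rotl(K, 15) = 0x5ABF10

0x5ABF10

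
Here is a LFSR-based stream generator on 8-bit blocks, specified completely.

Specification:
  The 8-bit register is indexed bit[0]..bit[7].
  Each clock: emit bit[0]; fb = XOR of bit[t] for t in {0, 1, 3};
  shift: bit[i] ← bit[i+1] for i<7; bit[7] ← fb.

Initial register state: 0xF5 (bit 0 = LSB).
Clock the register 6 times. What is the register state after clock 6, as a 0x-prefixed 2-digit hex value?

0xC7

reg_0 = 0xF5
clock 1: out=1, reg = 0xFA
clock 2: out=0, reg = 0x7D
clock 3: out=1, reg = 0x3E
clock 4: out=0, reg = 0x1F
clock 5: out=1, reg = 0x8F
clock 6: out=1, reg = 0xC7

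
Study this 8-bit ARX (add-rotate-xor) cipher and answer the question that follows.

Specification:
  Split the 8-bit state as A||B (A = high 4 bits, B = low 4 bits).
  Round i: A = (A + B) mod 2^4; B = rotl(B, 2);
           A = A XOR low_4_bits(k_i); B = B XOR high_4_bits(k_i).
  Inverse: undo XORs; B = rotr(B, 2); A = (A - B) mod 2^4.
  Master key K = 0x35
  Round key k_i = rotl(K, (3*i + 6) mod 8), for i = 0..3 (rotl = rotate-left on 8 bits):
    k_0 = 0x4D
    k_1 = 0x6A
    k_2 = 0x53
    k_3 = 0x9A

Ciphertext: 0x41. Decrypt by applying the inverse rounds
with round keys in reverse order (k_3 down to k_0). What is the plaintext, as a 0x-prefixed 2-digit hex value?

s_0 = ciphertext = 0x41
s_1 = InvRound(s_0, k_3) = 0xC2
s_2 = InvRound(s_1, k_2) = 0x2D
s_3 = InvRound(s_2, k_1) = 0xAE
s_4 = InvRound(s_3, k_0) = 0xDA

0xDA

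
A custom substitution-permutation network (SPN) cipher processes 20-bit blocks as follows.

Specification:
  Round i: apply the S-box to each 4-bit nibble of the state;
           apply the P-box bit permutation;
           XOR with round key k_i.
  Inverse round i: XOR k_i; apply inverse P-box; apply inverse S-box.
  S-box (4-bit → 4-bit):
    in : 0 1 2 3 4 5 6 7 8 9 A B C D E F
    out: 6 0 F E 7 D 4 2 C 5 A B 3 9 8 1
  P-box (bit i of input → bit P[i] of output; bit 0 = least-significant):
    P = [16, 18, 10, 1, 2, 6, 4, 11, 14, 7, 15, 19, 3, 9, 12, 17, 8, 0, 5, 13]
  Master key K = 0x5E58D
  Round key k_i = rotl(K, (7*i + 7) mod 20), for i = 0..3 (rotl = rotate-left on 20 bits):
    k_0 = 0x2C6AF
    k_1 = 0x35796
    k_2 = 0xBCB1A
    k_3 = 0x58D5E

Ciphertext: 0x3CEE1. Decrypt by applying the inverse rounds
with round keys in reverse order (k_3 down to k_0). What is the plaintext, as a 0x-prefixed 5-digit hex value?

s_0 = ciphertext = 0x3CEE1
s_1 = InvRound(s_0, k_3) = 0x4BC9A
s_2 = InvRound(s_1, k_2) = 0xD3B14
s_3 = InvRound(s_2, k_1) = 0xEEBE3
s_4 = InvRound(s_3, k_0) = 0xDFEB0

0xDFEB0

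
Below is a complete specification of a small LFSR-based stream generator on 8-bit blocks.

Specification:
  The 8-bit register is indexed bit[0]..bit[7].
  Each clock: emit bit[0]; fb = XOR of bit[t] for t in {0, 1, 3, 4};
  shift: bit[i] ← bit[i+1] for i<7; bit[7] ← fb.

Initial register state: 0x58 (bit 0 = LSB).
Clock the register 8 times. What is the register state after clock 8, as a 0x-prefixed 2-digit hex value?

reg_0 = 0x58
clock 1: out=0, reg = 0x2C
clock 2: out=0, reg = 0x96
clock 3: out=0, reg = 0x4B
clock 4: out=1, reg = 0xA5
clock 5: out=1, reg = 0xD2
clock 6: out=0, reg = 0x69
clock 7: out=1, reg = 0x34
clock 8: out=0, reg = 0x9A

0x9A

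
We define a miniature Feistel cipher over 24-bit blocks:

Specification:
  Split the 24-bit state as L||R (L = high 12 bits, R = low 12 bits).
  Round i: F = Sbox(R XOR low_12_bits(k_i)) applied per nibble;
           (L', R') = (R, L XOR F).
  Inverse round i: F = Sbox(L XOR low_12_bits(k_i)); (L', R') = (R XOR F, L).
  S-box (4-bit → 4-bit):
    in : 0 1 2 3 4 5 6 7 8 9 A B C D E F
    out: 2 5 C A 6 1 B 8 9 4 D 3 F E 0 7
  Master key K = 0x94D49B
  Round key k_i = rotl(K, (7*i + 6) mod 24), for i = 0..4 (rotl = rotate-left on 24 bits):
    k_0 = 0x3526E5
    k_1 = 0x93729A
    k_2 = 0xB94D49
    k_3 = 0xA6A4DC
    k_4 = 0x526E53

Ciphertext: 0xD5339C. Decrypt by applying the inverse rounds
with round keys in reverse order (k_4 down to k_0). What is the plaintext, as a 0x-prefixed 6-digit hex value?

s_0 = ciphertext = 0xD5339C
s_1 = InvRound(s_0, k_4) = 0x9BED53
s_2 = InvRound(s_1, k_3) = 0x3EF9BE
s_3 = InvRound(s_2, k_2) = 0x9653EF
s_4 = InvRound(s_3, k_1) = 0x098965
s_5 = InvRound(s_4, k_0) = 0x2EB098

0x2EB098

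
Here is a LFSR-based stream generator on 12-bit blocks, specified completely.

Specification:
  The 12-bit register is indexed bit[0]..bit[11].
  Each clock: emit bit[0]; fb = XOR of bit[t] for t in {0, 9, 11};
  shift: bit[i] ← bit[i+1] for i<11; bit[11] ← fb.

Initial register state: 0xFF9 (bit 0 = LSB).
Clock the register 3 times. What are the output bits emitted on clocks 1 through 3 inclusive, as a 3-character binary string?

100

reg_0 = 0xFF9
clock 1: out=1, reg = 0xFFC
clock 2: out=0, reg = 0x7FE
clock 3: out=0, reg = 0xBFF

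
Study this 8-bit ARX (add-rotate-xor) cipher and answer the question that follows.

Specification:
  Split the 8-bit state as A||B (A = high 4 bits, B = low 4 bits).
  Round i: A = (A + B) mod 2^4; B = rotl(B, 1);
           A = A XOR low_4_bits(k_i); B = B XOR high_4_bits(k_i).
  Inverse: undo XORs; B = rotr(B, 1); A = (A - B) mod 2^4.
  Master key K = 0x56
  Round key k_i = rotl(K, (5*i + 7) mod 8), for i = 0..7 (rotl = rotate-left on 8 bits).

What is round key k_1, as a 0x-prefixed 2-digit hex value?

0x65

K = 0x56
k_0 = rotl(K, (5*0+7) mod 8) = rotl(K, 7) = 0x2B
k_1 = rotl(K, (5*1+7) mod 8) = rotl(K, 4) = 0x65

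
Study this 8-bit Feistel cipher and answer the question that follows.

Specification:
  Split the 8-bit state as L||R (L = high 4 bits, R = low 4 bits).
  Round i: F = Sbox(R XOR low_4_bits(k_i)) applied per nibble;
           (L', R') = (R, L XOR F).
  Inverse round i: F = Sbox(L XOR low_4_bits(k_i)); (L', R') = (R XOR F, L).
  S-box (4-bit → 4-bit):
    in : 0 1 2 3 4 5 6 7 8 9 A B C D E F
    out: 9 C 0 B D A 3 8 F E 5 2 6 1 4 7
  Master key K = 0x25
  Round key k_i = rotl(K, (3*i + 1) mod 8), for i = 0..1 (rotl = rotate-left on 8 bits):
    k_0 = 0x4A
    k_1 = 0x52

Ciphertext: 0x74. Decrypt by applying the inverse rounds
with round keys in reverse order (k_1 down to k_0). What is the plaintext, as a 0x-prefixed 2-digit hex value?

0xAE

s_0 = ciphertext = 0x74
s_1 = InvRound(s_0, k_1) = 0xE7
s_2 = InvRound(s_1, k_0) = 0xAE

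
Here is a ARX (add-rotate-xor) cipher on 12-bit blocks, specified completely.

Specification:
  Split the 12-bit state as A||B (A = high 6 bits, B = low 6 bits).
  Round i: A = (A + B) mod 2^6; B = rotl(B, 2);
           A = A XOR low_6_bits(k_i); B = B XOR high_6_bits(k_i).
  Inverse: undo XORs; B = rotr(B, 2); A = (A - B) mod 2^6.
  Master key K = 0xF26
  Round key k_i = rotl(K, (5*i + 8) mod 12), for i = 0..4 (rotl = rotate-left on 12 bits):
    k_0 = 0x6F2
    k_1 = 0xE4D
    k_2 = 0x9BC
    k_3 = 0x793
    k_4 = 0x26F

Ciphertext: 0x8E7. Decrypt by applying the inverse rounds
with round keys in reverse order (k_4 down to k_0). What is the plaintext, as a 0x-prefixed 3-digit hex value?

0x76A

s_0 = ciphertext = 0x8E7
s_1 = InvRound(s_0, k_4) = 0x86B
s_2 = InvRound(s_1, k_3) = 0x55D
s_3 = InvRound(s_2, k_2) = 0xAFE
s_4 = InvRound(s_3, k_1) = 0xD71
s_5 = InvRound(s_4, k_0) = 0x76A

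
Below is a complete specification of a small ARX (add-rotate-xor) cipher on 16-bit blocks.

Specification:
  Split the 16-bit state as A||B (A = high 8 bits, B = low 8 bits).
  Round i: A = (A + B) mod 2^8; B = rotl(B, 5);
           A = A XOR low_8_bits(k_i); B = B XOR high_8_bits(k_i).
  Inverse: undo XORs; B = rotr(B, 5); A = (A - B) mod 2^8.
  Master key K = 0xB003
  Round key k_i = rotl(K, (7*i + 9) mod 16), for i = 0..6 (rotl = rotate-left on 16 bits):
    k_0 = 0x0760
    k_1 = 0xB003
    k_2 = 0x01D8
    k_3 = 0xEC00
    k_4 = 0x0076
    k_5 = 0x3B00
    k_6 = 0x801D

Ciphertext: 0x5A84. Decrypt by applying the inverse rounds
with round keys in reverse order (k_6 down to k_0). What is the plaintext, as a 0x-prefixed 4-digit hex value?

0xD6B4

s_0 = ciphertext = 0x5A84
s_1 = InvRound(s_0, k_6) = 0x2720
s_2 = InvRound(s_1, k_5) = 0x4FD8
s_3 = InvRound(s_2, k_4) = 0x73C6
s_4 = InvRound(s_3, k_3) = 0x2251
s_5 = InvRound(s_4, k_2) = 0x7882
s_6 = InvRound(s_5, k_1) = 0xEA91
s_7 = InvRound(s_6, k_0) = 0xD6B4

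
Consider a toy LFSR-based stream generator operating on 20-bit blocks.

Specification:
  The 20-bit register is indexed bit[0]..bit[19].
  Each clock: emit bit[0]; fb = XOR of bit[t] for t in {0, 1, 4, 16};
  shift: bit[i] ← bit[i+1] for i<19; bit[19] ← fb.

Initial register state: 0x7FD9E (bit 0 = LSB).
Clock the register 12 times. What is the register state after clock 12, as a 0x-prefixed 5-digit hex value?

reg_0 = 0x7FD9E
clock 1: out=0, reg = 0xBFECF
clock 2: out=1, reg = 0xDFF67
clock 3: out=1, reg = 0xEFFB3
clock 4: out=1, reg = 0xF7FD9
clock 5: out=1, reg = 0xFBFEC
clock 6: out=0, reg = 0xFDFF6
clock 7: out=0, reg = 0xFEFFB
clock 8: out=1, reg = 0x7F7FD
clock 9: out=1, reg = 0xBFBFE
clock 10: out=0, reg = 0xDFDFF
clock 11: out=1, reg = 0x6FEFF
clock 12: out=1, reg = 0xB7F7F

0xB7F7F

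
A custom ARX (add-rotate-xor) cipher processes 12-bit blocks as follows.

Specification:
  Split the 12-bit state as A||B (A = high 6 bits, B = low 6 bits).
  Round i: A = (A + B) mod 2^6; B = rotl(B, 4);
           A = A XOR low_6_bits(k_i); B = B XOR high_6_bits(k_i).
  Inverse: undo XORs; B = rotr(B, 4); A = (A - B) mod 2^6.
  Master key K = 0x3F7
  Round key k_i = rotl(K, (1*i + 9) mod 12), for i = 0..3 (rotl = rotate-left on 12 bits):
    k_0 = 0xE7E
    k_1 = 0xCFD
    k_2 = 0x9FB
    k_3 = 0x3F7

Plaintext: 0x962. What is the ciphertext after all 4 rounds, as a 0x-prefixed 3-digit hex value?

0xD28

s_0 = plaintext = 0x962
s_1 = Round(s_0, k_0) = 0xE51
s_2 = Round(s_1, k_1) = 0xDE7
s_3 = Round(s_2, k_2) = 0x95E
s_4 = Round(s_3, k_3) = 0xD28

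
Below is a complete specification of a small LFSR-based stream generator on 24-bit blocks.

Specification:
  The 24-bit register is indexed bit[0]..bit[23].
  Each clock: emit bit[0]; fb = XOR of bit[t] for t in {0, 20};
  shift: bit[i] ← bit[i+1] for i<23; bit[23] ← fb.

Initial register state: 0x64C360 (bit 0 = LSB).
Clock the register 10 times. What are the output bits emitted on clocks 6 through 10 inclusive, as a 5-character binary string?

11011

reg_0 = 0x64C360
clock 1: out=0, reg = 0x3261B0
clock 2: out=0, reg = 0x9930D8
clock 3: out=0, reg = 0xCC986C
clock 4: out=0, reg = 0x664C36
clock 5: out=0, reg = 0x33261B
clock 6: out=1, reg = 0x19930D
clock 7: out=1, reg = 0x0CC986
clock 8: out=0, reg = 0x0664C3
clock 9: out=1, reg = 0x833261
clock 10: out=1, reg = 0xC19930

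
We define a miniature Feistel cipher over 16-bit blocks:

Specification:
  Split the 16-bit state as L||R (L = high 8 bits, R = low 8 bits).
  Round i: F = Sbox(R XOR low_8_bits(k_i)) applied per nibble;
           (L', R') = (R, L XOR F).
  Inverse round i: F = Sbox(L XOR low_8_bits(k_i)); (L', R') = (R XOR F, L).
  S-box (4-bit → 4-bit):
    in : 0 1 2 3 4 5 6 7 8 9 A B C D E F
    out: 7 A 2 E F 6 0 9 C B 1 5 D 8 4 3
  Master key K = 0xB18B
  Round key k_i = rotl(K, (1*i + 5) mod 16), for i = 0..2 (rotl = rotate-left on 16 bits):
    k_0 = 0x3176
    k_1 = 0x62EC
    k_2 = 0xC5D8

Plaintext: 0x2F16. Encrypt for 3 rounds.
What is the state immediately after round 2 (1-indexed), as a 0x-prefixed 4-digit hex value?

s_0 = plaintext = 0x2F16
s_1 = Round(s_0, k_0) = 0x1628
s_2 = Round(s_1, k_1) = 0x28C9
s_3 = Round(s_2, k_2) = 0xC982

0x28C9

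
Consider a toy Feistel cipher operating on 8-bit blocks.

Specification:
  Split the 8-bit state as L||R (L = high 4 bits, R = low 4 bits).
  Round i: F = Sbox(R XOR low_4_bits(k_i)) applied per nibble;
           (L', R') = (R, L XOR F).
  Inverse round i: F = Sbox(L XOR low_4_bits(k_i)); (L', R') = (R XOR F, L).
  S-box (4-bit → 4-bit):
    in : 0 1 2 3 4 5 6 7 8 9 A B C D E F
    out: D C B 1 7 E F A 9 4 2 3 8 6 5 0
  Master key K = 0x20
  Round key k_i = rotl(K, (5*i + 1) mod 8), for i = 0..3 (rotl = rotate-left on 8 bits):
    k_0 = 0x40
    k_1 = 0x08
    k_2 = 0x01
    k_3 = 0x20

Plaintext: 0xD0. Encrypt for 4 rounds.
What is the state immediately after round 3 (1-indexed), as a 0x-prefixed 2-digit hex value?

s_0 = plaintext = 0xD0
s_1 = Round(s_0, k_0) = 0x00
s_2 = Round(s_1, k_1) = 0x09
s_3 = Round(s_2, k_2) = 0x99
s_4 = Round(s_3, k_3) = 0x9D

0x99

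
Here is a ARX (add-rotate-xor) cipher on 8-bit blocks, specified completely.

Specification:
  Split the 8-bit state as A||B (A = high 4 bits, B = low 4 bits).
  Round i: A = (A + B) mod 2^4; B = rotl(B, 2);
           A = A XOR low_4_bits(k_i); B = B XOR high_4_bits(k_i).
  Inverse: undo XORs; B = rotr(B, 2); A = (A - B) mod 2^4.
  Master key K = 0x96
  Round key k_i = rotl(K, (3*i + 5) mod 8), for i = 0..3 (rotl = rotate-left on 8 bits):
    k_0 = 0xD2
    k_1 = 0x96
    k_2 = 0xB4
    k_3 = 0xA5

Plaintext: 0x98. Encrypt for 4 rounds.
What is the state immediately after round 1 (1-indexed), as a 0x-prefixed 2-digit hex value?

s_0 = plaintext = 0x98
s_1 = Round(s_0, k_0) = 0x3F
s_2 = Round(s_1, k_1) = 0x46
s_3 = Round(s_2, k_2) = 0xE2
s_4 = Round(s_3, k_3) = 0x52

0x3F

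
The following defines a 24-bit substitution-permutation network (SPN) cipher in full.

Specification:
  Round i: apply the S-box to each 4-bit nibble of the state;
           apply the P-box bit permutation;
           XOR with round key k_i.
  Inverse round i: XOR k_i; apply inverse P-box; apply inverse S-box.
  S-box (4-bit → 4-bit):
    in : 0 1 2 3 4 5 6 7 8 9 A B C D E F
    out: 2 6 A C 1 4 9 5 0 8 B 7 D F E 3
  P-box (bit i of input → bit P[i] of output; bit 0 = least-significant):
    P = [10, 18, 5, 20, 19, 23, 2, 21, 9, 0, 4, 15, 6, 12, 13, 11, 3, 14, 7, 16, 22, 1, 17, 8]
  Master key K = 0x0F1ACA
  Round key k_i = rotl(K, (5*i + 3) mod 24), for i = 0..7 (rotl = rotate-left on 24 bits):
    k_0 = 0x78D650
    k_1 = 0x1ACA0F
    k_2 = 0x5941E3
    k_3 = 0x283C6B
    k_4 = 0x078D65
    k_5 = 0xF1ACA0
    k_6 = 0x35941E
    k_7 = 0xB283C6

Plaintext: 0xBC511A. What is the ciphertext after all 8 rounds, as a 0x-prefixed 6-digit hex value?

0x234FFC

s_0 = plaintext = 0xBC511A
s_1 = Round(s_0, k_0) = 0xAFF2CF
s_2 = Round(s_1, k_1) = 0x761F40
s_3 = Round(s_2, k_2) = 0x1673EA
s_4 = Round(s_3, k_3) = 0x9F9835
s_5 = Round(s_4, k_4) = 0x27C449
s_6 = Round(s_5, k_5) = 0xE9876A
s_7 = Round(s_6, k_6) = 0x0A930C
s_8 = Round(s_7, k_7) = 0x234FFC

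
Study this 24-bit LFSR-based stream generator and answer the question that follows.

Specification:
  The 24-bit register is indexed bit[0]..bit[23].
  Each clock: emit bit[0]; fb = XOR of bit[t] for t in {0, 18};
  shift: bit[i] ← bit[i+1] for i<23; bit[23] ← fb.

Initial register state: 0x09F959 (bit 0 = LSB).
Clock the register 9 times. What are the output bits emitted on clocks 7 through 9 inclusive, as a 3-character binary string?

101

reg_0 = 0x09F959
clock 1: out=1, reg = 0x84FCAC
clock 2: out=0, reg = 0xC27E56
clock 3: out=0, reg = 0x613F2B
clock 4: out=1, reg = 0xB09F95
clock 5: out=1, reg = 0xD84FCA
clock 6: out=0, reg = 0x6C27E5
clock 7: out=1, reg = 0x3613F2
clock 8: out=0, reg = 0x9B09F9
clock 9: out=1, reg = 0xCD84FC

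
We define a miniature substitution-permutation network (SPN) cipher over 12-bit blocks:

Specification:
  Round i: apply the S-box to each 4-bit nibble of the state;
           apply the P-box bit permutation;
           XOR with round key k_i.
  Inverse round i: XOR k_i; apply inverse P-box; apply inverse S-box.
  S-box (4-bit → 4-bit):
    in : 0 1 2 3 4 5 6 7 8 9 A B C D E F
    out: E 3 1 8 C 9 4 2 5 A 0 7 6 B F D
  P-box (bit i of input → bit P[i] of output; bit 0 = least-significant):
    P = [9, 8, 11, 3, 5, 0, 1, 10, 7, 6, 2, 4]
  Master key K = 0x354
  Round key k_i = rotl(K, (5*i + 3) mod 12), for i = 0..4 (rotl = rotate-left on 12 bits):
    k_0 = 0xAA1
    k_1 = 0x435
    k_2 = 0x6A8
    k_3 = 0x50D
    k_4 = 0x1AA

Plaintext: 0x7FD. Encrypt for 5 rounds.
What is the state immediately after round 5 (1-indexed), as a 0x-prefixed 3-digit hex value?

s_0 = plaintext = 0x7FD
s_1 = Round(s_0, k_0) = 0xDCB
s_2 = Round(s_1, k_1) = 0xFE6
s_3 = Round(s_2, k_2) = 0xA1F
s_4 = Round(s_3, k_3) = 0xF24
s_5 = Round(s_4, k_4) = 0x916

0x916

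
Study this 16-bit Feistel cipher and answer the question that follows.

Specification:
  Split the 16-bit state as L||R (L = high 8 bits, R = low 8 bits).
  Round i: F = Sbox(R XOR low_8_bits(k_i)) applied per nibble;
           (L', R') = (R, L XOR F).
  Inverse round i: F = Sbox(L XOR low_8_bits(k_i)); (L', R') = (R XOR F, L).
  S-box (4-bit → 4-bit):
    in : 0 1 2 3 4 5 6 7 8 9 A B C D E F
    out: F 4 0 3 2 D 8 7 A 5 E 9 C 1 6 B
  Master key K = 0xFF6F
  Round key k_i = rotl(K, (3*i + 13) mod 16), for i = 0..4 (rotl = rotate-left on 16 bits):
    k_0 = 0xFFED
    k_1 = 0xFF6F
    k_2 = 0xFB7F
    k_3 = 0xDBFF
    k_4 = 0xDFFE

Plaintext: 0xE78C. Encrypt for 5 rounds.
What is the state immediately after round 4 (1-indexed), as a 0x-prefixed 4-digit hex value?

s_0 = plaintext = 0xE78C
s_1 = Round(s_0, k_0) = 0x8C63
s_2 = Round(s_1, k_1) = 0x6370
s_3 = Round(s_2, k_2) = 0x7098
s_4 = Round(s_3, k_3) = 0x98F7
s_5 = Round(s_4, k_4) = 0xF76D

0x98F7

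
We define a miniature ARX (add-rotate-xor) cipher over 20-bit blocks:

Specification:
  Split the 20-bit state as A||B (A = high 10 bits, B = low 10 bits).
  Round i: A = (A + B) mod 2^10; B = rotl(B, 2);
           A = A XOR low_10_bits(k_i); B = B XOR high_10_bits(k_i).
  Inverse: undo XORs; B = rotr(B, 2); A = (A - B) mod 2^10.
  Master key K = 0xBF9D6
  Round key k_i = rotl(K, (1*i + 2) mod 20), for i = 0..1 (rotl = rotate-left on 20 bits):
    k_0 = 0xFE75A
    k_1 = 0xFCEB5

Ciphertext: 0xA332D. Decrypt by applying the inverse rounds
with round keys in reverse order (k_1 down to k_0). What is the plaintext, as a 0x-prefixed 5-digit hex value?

s_0 = ciphertext = 0xA332D
s_1 = InvRound(s_0, k_1) = 0x80A37
s_2 = InvRound(s_1, k_0) = 0xB9673

0xB9673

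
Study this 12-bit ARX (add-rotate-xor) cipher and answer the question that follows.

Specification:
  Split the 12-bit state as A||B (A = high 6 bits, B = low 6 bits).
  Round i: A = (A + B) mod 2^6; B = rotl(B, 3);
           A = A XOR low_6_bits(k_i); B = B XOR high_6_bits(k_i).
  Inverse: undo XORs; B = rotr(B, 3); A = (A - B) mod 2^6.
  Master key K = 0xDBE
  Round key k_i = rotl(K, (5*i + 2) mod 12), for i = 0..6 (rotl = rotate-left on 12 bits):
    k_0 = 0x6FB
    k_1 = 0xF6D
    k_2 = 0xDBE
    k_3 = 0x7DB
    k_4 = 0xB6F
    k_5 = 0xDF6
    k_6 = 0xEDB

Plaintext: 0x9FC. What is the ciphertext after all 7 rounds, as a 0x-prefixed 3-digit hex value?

0x0B6

s_0 = plaintext = 0x9FC
s_1 = Round(s_0, k_0) = 0x63C
s_2 = Round(s_1, k_1) = 0xE5A
s_3 = Round(s_2, k_2) = 0xB65
s_4 = Round(s_3, k_3) = 0x273
s_5 = Round(s_4, k_4) = 0x4F3
s_6 = Round(s_5, k_5) = 0xC29
s_7 = Round(s_6, k_6) = 0x0B6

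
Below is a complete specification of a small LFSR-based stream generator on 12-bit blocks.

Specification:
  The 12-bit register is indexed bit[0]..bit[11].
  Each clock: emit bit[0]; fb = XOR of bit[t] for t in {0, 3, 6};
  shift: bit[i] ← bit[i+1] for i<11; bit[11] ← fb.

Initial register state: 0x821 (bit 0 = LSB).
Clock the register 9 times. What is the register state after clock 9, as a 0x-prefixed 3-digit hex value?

0x22C

reg_0 = 0x821
clock 1: out=1, reg = 0xC10
clock 2: out=0, reg = 0x608
clock 3: out=0, reg = 0xB04
clock 4: out=0, reg = 0x582
clock 5: out=0, reg = 0x2C1
clock 6: out=1, reg = 0x160
clock 7: out=0, reg = 0x8B0
clock 8: out=0, reg = 0x458
clock 9: out=0, reg = 0x22C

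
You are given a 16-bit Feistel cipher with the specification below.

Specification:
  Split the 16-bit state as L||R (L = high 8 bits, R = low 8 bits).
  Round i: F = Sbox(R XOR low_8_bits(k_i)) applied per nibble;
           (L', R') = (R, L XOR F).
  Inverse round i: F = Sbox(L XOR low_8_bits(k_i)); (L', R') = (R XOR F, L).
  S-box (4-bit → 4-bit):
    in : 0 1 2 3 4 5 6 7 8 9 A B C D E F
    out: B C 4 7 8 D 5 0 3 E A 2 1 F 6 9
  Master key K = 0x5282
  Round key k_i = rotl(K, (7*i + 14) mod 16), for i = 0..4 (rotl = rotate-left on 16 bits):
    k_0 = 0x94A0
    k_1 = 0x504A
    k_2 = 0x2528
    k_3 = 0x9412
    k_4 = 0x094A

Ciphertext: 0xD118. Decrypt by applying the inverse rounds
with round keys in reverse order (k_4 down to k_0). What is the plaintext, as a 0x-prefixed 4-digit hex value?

s_0 = ciphertext = 0xD118
s_1 = InvRound(s_0, k_4) = 0xFAD1
s_2 = InvRound(s_1, k_3) = 0xB2FA
s_3 = InvRound(s_2, k_2) = 0x10B2
s_4 = InvRound(s_3, k_1) = 0x6810
s_5 = InvRound(s_4, k_0) = 0x0368

0x0368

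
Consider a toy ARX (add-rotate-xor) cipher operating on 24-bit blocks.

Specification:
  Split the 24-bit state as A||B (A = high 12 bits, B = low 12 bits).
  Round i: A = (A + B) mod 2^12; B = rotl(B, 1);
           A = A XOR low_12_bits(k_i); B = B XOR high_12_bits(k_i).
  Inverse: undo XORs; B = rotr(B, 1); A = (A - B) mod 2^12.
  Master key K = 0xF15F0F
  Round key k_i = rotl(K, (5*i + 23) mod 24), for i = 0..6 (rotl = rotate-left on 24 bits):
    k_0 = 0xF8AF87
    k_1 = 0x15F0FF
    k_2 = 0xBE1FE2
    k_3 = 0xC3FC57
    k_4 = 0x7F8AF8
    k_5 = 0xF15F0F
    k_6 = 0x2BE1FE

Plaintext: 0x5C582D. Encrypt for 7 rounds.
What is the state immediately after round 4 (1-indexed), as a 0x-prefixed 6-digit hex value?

0x83800F

s_0 = plaintext = 0x5C582D
s_1 = Round(s_0, k_0) = 0x275FD1
s_2 = Round(s_1, k_1) = 0x2B9EFC
s_3 = Round(s_2, k_2) = 0xE57618
s_4 = Round(s_3, k_3) = 0x83800F
s_5 = Round(s_4, k_4) = 0x2BF7E6
s_6 = Round(s_5, k_5) = 0x5AA0D9
s_7 = Round(s_6, k_6) = 0x77D30C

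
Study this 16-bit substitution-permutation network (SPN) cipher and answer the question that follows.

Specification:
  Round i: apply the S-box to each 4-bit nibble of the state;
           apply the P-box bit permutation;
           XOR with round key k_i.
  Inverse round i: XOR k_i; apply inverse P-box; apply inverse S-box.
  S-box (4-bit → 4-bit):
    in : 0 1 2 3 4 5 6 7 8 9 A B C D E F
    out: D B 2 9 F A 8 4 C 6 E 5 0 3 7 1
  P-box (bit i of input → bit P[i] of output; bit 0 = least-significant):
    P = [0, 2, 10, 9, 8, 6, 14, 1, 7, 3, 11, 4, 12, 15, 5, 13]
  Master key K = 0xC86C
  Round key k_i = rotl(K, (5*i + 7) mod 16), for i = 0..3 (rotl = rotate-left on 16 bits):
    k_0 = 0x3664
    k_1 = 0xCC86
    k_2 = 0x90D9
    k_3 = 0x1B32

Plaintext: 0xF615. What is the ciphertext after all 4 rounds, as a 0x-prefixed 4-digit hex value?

s_0 = plaintext = 0xF615
s_1 = Round(s_0, k_0) = 0x2532
s_2 = Round(s_1, k_1) = 0x4D98
s_3 = Round(s_2, k_2) = 0x6631
s_4 = Round(s_3, k_3) = 0x3825

0x3825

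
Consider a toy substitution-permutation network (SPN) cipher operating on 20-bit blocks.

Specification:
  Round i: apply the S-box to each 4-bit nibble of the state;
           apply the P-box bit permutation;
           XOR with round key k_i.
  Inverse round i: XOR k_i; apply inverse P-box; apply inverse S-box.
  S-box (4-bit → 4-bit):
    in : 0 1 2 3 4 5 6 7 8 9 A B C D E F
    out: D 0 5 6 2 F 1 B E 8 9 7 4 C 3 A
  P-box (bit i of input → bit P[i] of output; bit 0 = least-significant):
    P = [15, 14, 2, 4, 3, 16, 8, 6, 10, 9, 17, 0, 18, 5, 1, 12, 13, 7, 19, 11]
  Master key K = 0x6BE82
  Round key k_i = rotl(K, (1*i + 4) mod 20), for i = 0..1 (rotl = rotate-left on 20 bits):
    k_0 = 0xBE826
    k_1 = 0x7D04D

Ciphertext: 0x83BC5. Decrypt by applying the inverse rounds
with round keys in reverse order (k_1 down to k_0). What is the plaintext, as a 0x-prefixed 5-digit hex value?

0x8632A

s_0 = ciphertext = 0x83BC5
s_1 = InvRound(s_0, k_1) = 0x563BE
s_2 = InvRound(s_1, k_0) = 0x8632A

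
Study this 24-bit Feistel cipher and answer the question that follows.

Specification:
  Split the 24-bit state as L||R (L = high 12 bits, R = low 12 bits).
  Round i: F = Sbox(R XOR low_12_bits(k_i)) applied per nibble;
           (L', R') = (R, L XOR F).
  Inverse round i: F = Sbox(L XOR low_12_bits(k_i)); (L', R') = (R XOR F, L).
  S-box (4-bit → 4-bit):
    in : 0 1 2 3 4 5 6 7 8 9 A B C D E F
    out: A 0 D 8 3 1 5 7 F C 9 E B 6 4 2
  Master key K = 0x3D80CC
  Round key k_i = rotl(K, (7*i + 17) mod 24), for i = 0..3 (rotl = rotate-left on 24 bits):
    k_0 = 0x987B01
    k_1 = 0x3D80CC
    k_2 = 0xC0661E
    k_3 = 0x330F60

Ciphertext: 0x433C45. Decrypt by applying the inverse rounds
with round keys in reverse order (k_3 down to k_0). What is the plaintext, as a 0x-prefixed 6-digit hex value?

0x3455EA

s_0 = ciphertext = 0x433C45
s_1 = InvRound(s_0, k_3) = 0x25D433
s_2 = InvRound(s_1, k_2) = 0x70B25D
s_3 = InvRound(s_2, k_1) = 0x5EA70B
s_4 = InvRound(s_3, k_0) = 0x3455EA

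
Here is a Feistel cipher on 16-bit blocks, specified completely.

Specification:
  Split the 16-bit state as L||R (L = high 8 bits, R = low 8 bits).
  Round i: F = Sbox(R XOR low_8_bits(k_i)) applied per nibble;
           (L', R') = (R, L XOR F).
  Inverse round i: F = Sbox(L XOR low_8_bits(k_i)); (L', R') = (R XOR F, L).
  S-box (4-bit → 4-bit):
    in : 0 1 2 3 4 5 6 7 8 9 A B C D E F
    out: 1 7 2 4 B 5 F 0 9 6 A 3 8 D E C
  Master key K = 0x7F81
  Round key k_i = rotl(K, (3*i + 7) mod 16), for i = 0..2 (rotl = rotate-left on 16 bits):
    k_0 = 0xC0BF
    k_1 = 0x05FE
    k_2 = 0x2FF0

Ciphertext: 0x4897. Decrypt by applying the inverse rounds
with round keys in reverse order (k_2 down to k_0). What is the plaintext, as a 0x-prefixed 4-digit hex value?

0x0119

s_0 = ciphertext = 0x4897
s_1 = InvRound(s_0, k_2) = 0xAE48
s_2 = InvRound(s_1, k_1) = 0x19AE
s_3 = InvRound(s_2, k_0) = 0x0119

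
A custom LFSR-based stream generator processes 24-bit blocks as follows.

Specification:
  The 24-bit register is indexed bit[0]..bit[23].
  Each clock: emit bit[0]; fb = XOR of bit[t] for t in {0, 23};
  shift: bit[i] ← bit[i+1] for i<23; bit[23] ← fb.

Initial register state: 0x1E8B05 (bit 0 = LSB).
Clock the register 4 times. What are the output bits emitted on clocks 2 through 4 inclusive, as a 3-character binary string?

010

reg_0 = 0x1E8B05
clock 1: out=1, reg = 0x8F4582
clock 2: out=0, reg = 0xC7A2C1
clock 3: out=1, reg = 0x63D160
clock 4: out=0, reg = 0x31E8B0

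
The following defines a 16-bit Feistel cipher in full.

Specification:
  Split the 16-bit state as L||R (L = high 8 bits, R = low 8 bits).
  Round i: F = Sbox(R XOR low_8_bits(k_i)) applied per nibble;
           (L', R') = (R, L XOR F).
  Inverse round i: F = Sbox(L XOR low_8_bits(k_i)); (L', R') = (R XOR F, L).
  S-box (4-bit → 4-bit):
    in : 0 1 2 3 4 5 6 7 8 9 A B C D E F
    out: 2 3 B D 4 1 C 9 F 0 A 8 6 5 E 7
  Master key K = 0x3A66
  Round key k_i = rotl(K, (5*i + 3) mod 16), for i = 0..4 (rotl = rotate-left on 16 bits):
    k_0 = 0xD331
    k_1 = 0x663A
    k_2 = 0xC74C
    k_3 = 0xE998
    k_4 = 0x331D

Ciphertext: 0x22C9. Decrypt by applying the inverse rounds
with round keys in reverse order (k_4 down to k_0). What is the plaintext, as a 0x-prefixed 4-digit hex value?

s_0 = ciphertext = 0x22C9
s_1 = InvRound(s_0, k_4) = 0x1E22
s_2 = InvRound(s_1, k_3) = 0xDE1E
s_3 = InvRound(s_2, k_2) = 0x15DE
s_4 = InvRound(s_3, k_1) = 0x6915
s_5 = InvRound(s_4, k_0) = 0x0A69

0x0A69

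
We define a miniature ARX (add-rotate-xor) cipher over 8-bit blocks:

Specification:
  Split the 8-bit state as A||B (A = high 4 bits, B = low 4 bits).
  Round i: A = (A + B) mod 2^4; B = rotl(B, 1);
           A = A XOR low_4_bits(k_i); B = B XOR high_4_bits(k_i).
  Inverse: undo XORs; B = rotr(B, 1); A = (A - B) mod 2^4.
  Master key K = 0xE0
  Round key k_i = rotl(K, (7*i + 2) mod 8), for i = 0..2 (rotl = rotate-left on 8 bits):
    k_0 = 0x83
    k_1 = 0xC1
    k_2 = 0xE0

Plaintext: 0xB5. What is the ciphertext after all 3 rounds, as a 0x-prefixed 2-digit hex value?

s_0 = plaintext = 0xB5
s_1 = Round(s_0, k_0) = 0x32
s_2 = Round(s_1, k_1) = 0x48
s_3 = Round(s_2, k_2) = 0xCF

0xCF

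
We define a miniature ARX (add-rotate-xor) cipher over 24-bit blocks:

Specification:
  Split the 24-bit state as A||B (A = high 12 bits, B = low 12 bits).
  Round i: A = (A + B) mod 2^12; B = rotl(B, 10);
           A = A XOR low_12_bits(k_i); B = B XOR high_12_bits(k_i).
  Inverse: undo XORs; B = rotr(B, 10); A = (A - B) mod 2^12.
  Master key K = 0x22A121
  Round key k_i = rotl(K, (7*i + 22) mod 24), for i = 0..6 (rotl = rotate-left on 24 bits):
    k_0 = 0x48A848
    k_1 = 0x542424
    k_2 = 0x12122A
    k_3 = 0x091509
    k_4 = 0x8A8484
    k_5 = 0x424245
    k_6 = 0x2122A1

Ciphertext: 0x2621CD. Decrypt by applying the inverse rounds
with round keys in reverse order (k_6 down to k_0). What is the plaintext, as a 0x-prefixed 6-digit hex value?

s_0 = ciphertext = 0x2621CD
s_1 = InvRound(s_0, k_6) = 0x147F7C
s_2 = InvRound(s_1, k_5) = 0x5A0D62
s_3 = InvRound(s_2, k_4) = 0x9FB729
s_4 = InvRound(s_3, k_3) = 0xE11EE1
s_5 = InvRound(s_4, k_2) = 0xD38F03
s_6 = InvRound(s_5, k_1) = 0x016906
s_7 = InvRound(s_6, k_0) = 0x22B633

0x22B633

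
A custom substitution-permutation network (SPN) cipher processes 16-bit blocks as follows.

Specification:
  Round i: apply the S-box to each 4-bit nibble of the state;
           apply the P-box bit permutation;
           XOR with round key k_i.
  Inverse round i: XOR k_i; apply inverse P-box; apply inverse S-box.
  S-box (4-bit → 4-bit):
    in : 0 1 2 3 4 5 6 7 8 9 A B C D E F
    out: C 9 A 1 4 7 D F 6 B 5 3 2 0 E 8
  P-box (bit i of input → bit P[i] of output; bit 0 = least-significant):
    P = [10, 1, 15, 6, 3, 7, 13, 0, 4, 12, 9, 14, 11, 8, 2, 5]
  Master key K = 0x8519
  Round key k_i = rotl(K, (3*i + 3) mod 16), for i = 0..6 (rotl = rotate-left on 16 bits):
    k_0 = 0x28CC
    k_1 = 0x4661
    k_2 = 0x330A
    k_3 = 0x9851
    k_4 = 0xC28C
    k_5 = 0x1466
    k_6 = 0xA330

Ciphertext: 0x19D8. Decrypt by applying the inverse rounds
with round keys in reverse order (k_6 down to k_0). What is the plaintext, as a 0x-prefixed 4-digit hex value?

s_0 = ciphertext = 0x19D8
s_1 = InvRound(s_0, k_6) = 0x1850
s_2 = InvRound(s_1, k_5) = 0x63DB
s_3 = InvRound(s_2, k_4) = 0x830E
s_4 = InvRound(s_3, k_3) = 0x5512
s_5 = InvRound(s_4, k_2) = 0xD6A3
s_6 = InvRound(s_5, k_1) = 0xDCCE
s_7 = InvRound(s_6, k_0) = 0xD245

0xD245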